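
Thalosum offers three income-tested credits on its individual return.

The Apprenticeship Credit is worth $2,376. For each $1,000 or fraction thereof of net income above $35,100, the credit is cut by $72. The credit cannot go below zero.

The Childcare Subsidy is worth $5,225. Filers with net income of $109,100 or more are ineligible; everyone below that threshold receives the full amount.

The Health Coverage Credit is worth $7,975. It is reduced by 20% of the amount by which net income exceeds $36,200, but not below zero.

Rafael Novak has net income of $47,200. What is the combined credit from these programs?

$12,440

Apprenticeship Credit: income exceeds $35,100 by $12,100, which is 13 full-or-partial $1,000 increments; reduction = 13 × $72 = $936, leaving $1,440.
Childcare Subsidy: $47,200 is below the $109,100 cutoff, so the full $5,225 applies.
Health Coverage Credit: 20% of the $11,000 excess over $36,200 is $2,200; credit = $7,975 − $2,200 = $5,775.
Total: $1,440 + $5,225 + $5,775 = $12,440.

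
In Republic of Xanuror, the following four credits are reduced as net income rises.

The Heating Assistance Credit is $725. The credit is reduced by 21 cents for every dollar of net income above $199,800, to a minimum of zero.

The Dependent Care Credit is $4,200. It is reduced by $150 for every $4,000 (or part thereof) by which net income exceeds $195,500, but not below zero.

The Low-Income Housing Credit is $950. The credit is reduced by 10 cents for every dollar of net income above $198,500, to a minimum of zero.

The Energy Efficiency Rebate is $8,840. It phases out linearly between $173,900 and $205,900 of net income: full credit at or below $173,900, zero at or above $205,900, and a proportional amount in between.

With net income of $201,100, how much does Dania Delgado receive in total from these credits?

Heating Assistance Credit: 21% of the $1,300 excess over $199,800 is $273; credit = $725 − $273 = $452.
Dependent Care Credit: income exceeds $195,500 by $5,600, which is 2 full-or-partial $4,000 increments; reduction = 2 × $150 = $300, leaving $3,900.
Low-Income Housing Credit: 10% of the $2,600 excess over $198,500 is $260; credit = $950 − $260 = $690.
Energy Efficiency Rebate: $201,100 is $27,200 into a $32,000 phase-out range, leaving 4,800/32,000 of the credit: $8,840 × 4,800/32,000 = $1,326.
Total: $452 + $3,900 + $690 + $1,326 = $6,368.

$6,368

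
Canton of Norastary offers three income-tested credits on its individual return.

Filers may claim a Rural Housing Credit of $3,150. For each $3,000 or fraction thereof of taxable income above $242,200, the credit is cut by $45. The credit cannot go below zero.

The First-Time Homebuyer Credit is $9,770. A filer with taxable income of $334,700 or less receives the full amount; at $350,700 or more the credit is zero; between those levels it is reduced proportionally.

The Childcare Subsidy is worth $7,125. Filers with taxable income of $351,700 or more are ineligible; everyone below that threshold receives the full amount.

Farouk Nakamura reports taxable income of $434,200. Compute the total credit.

Rural Housing Credit: income exceeds $242,200 by $192,000, which is 64 full-or-partial $3,000 increments; reduction = 64 × $45 = $2,880, leaving $270.
First-Time Homebuyer Credit: $434,200 is at or above $350,700, so the credit is $0.
Childcare Subsidy: $434,200 meets or exceeds the $351,700 cutoff, so the credit is $0.
Total: $270 + $0 + $0 = $270.

$270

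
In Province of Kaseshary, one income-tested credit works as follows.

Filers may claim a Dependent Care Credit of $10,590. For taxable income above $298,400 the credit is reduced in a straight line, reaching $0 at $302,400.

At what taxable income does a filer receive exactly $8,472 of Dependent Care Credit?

$299,200

$8,472 is 8,472/10,590 of the full $10,590, so 2,118/10,590 of the $4,000 range has been used: income = $298,400 + $4,000 × 2,118/10,590 = $299,200.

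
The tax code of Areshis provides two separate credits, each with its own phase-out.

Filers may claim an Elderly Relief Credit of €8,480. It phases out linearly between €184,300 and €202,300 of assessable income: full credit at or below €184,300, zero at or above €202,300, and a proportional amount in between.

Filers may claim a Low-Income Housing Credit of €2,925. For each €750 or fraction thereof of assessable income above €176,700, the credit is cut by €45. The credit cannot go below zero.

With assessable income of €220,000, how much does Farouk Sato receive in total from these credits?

Elderly Relief Credit: €220,000 is at or above €202,300, so the credit is €0.
Low-Income Housing Credit: income exceeds €176,700 by €43,300, which is 58 full-or-partial €750 increments; reduction = 58 × €45 = €2,610, leaving €315.
Total: €0 + €315 = €315.

€315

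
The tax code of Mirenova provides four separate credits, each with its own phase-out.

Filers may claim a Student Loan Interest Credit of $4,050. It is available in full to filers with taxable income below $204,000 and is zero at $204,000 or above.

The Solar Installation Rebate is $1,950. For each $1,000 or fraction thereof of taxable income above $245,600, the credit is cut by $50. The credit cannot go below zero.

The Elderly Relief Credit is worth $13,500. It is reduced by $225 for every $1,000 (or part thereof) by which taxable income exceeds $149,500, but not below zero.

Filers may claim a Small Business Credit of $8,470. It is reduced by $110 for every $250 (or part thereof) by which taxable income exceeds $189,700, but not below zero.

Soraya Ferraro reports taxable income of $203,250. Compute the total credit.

Student Loan Interest Credit: $203,250 is below the $204,000 cutoff, so the full $4,050 applies.
Solar Installation Rebate: $203,250 is at or below the $245,600 threshold, so the full $1,950 applies.
Elderly Relief Credit: income exceeds $149,500 by $53,750, which is 54 full-or-partial $1,000 increments; reduction = 54 × $225 = $12,150, leaving $1,350.
Small Business Credit: income exceeds $189,700 by $13,550, which is 55 full-or-partial $250 increments; reduction = 55 × $110 = $6,050, leaving $2,420.
Total: $4,050 + $1,950 + $1,350 + $2,420 = $9,770.

$9,770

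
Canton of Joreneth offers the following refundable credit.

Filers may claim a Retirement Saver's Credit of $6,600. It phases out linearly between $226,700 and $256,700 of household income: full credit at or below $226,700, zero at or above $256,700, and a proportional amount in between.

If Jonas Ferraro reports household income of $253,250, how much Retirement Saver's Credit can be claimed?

Retirement Saver's Credit: $253,250 is $26,550 into a $30,000 phase-out range, leaving 3,450/30,000 of the credit: $6,600 × 3,450/30,000 = $759.

$759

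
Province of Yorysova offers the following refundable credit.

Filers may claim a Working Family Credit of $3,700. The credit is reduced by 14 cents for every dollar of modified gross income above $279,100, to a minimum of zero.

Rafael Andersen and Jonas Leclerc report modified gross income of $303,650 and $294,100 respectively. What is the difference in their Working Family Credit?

Rafael ($303,650): Working Family Credit: 14% of the $24,550 excess over $279,100 is $3,437; credit = $3,700 − $3,437 = $263.
Jonas ($294,100): Working Family Credit: 14% of the $15,000 excess over $279,100 is $2,100; credit = $3,700 − $2,100 = $1,600.
Difference: |$263 − $1,600| = $1,337.

$1,337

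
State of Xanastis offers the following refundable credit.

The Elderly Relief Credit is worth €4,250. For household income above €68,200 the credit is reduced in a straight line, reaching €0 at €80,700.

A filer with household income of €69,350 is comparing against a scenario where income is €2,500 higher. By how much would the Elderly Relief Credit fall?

€850

At €69,350 — €69,350 is €1,150 into a €12,500 phase-out range, leaving 11,350/12,500 of the credit: €4,250 × 11,350/12,500 = €3,859.
At €71,850 — €71,850 is €3,650 into a €12,500 phase-out range, leaving 8,850/12,500 of the credit: €4,250 × 8,850/12,500 = €3,009.
Lost: €3,859 − €3,009 = €850.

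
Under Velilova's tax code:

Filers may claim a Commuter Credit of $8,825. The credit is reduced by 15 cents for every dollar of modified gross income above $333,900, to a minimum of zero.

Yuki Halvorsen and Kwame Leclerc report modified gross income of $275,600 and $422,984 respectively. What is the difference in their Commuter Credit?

Yuki ($275,600): Commuter Credit: $275,600 is at or below the $333,900 threshold, so the full $8,825 applies.
Kwame ($422,984): Commuter Credit: 15% of the $89,084 excess over $333,900 is $13,362.60 ≥ base, so the credit is $0.
Difference: |$8,825 − $0| = $8,825.

$8,825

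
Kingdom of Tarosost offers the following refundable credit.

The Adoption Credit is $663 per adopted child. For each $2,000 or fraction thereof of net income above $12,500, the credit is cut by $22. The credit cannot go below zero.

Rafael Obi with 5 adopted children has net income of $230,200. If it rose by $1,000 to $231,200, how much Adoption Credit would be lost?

$22

At $230,200 — base = 5 × $663 = $3,315. income exceeds $12,500 by $217,700, which is 109 full-or-partial $2,000 increments; reduction = 109 × $22 = $2,398, leaving $917.
At $231,200 — base = 5 × $663 = $3,315. income exceeds $12,500 by $218,700, which is 110 full-or-partial $2,000 increments; reduction = 110 × $22 = $2,420, leaving $895.
Lost: $917 − $895 = $22.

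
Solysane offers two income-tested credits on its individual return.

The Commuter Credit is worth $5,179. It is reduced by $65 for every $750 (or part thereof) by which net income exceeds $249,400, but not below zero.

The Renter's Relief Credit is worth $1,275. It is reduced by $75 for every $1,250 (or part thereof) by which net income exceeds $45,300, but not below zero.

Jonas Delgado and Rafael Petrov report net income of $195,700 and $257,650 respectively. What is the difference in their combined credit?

Jonas ($195,700): Commuter Credit: $195,700 is at or below the $249,400 threshold, so the full $5,179 applies. Renter's Relief Credit: income exceeds $45,300 by $150,400 → 121 increments × $75 = $9,075 ≥ base, so the credit is $0. total $5,179 + $0 = $5,179
Rafael ($257,650): Commuter Credit: income exceeds $249,400 by $8,250, which is 11 full-or-partial $750 increments; reduction = 11 × $65 = $715, leaving $4,464. Renter's Relief Credit: income exceeds $45,300 by $212,350 → 170 increments × $75 = $12,750 ≥ base, so the credit is $0. total $4,464 + $0 = $4,464
Difference: |$5,179 − $4,464| = $715.

$715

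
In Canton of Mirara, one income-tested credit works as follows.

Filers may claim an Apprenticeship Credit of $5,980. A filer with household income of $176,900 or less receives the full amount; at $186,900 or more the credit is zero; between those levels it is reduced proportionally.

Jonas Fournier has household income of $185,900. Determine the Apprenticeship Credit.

$598

Apprenticeship Credit: $185,900 is $9,000 into a $10,000 phase-out range, leaving 1,000/10,000 of the credit: $5,980 × 1,000/10,000 = $598.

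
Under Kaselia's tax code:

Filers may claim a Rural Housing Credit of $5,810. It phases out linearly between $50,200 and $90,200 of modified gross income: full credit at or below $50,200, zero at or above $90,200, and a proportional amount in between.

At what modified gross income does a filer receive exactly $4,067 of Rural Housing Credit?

$62,200

$4,067 is 4,067/5,810 of the full $5,810, so 1,743/5,810 of the $40,000 range has been used: income = $50,200 + $40,000 × 1,743/5,810 = $62,200.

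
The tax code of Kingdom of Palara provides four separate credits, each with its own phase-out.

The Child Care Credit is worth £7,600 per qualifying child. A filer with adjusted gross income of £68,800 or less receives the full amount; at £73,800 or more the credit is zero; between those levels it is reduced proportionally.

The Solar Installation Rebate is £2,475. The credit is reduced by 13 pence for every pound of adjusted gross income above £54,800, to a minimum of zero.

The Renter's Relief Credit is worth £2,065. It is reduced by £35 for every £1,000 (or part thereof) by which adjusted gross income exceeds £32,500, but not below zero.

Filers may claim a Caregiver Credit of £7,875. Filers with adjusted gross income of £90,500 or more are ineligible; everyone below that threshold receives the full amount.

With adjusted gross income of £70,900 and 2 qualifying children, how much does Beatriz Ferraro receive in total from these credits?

Child Care Credit: base = 2 × £7,600 = £15,200. £70,900 is £2,100 into a £5,000 phase-out range, leaving 2,900/5,000 of the credit: £15,200 × 2,900/5,000 = £8,816.
Solar Installation Rebate: 13% of the £16,100 excess over £54,800 is £2,093; credit = £2,475 − £2,093 = £382.
Renter's Relief Credit: income exceeds £32,500 by £38,400, which is 39 full-or-partial £1,000 increments; reduction = 39 × £35 = £1,365, leaving £700.
Caregiver Credit: £70,900 is below the £90,500 cutoff, so the full £7,875 applies.
Total: £8,816 + £382 + £700 + £7,875 = £17,773.

£17,773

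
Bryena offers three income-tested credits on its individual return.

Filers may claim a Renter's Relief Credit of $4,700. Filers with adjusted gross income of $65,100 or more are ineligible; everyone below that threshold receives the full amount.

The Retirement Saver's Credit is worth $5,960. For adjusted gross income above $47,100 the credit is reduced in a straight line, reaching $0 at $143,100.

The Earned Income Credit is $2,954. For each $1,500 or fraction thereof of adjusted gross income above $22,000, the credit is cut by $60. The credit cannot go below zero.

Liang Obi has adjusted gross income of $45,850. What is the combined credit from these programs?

Renter's Relief Credit: $45,850 is below the $65,100 cutoff, so the full $4,700 applies.
Retirement Saver's Credit: $45,850 is at or below the $47,100 threshold, so the full $5,960 applies.
Earned Income Credit: income exceeds $22,000 by $23,850, which is 16 full-or-partial $1,500 increments; reduction = 16 × $60 = $960, leaving $1,994.
Total: $4,700 + $5,960 + $1,994 = $12,654.

$12,654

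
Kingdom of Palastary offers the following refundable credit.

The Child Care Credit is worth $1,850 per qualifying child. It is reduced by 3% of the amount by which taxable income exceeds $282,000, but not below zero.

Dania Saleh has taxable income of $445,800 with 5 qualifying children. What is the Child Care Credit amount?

$4,336

Child Care Credit: base = 5 × $1,850 = $9,250. 3% of the $163,800 excess over $282,000 is $4,914; credit = $9,250 − $4,914 = $4,336.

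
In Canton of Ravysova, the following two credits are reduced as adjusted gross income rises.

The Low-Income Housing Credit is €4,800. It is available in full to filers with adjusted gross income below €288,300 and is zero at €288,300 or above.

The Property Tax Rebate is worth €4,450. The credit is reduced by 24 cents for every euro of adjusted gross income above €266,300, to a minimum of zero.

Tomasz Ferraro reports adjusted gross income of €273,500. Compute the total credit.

€7,522

Low-Income Housing Credit: €273,500 is below the €288,300 cutoff, so the full €4,800 applies.
Property Tax Rebate: 24% of the €7,200 excess over €266,300 is €1,728; credit = €4,450 − €1,728 = €2,722.
Total: €4,800 + €2,722 = €7,522.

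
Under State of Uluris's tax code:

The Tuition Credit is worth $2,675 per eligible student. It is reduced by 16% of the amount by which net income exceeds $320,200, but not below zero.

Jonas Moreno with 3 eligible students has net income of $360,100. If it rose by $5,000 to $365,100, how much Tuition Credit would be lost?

$800

At $360,100 — base = 3 × $2,675 = $8,025. 16% of the $39,900 excess over $320,200 is $6,384; credit = $8,025 − $6,384 = $1,641.
At $365,100 — base = 3 × $2,675 = $8,025. 16% of the $44,900 excess over $320,200 is $7,184; credit = $8,025 − $7,184 = $841.
Lost: $1,641 − $841 = $800.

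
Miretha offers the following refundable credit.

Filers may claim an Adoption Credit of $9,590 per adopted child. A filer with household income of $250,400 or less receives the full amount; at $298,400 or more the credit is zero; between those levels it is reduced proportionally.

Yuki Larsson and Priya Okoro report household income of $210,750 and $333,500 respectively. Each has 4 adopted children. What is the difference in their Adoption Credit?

Yuki ($210,750): Adoption Credit: base = 4 × $9,590 = $38,360. $210,750 is at or below the $250,400 threshold, so the full $38,360 applies.
Priya ($333,500): Adoption Credit: base = 4 × $9,590 = $38,360. $333,500 is at or above $298,400, so the credit is $0.
Difference: |$38,360 − $0| = $38,360.

$38,360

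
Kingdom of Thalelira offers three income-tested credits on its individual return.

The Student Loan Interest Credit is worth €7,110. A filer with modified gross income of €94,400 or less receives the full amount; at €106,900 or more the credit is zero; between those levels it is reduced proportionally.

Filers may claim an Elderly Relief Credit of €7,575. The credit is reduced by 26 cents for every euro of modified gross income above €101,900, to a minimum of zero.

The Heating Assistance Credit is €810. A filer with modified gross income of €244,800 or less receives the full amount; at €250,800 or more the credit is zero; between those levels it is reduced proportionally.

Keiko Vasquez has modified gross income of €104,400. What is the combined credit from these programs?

€9,157

Student Loan Interest Credit: €104,400 is €10,000 into a €12,500 phase-out range, leaving 2,500/12,500 of the credit: €7,110 × 2,500/12,500 = €1,422.
Elderly Relief Credit: 26% of the €2,500 excess over €101,900 is €650; credit = €7,575 − €650 = €6,925.
Heating Assistance Credit: €104,400 is at or below the €244,800 threshold, so the full €810 applies.
Total: €1,422 + €6,925 + €810 = €9,157.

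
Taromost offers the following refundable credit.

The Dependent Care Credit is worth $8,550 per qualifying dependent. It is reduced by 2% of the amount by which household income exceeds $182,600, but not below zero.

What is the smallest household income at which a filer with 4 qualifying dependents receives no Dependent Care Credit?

$1,892,600

Full credit = 4 × $8,550 = $34,200.
The credit falls by 2% of each dollar above $182,600, so it reaches zero when the excess is $34,200 / 2% = $1,710,000: income = $182,600 + $1,710,000 = $1,892,600.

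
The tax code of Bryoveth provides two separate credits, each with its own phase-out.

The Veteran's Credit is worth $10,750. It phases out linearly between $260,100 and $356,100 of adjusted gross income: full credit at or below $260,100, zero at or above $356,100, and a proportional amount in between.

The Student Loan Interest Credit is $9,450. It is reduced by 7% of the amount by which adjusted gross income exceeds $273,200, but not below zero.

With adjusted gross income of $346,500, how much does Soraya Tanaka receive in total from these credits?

Veteran's Credit: $346,500 is $86,400 into a $96,000 phase-out range, leaving 9,600/96,000 of the credit: $10,750 × 9,600/96,000 = $1,075.
Student Loan Interest Credit: 7% of the $73,300 excess over $273,200 is $5,131; credit = $9,450 − $5,131 = $4,319.
Total: $1,075 + $4,319 = $5,394.

$5,394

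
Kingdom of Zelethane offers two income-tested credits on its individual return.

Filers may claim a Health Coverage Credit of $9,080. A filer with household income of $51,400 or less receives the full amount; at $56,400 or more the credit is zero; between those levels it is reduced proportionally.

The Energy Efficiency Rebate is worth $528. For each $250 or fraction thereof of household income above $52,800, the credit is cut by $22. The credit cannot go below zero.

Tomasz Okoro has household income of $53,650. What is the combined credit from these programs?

$5,434

Health Coverage Credit: $53,650 is $2,250 into a $5,000 phase-out range, leaving 2,750/5,000 of the credit: $9,080 × 2,750/5,000 = $4,994.
Energy Efficiency Rebate: income exceeds $52,800 by $850, which is 4 full-or-partial $250 increments; reduction = 4 × $22 = $88, leaving $440.
Total: $4,994 + $440 = $5,434.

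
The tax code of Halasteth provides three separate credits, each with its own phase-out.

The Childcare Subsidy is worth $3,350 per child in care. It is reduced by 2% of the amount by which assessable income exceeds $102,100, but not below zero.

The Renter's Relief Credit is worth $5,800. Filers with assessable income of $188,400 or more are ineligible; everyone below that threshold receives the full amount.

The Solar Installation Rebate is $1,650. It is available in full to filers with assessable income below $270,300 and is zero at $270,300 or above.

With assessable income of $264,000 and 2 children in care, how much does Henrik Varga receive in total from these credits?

$5,112

Childcare Subsidy: base = 2 × $3,350 = $6,700. 2% of the $161,900 excess over $102,100 is $3,238; credit = $6,700 − $3,238 = $3,462.
Renter's Relief Credit: $264,000 meets or exceeds the $188,400 cutoff, so the credit is $0.
Solar Installation Rebate: $264,000 is below the $270,300 cutoff, so the full $1,650 applies.
Total: $3,462 + $0 + $1,650 = $5,112.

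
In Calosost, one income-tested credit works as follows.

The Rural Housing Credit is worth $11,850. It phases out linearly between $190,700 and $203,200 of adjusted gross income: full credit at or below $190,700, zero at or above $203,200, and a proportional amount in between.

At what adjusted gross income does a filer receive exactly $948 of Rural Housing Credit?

$202,200

$948 is 948/11,850 of the full $11,850, so 10,902/11,850 of the $12,500 range has been used: income = $190,700 + $12,500 × 10,902/11,850 = $202,200.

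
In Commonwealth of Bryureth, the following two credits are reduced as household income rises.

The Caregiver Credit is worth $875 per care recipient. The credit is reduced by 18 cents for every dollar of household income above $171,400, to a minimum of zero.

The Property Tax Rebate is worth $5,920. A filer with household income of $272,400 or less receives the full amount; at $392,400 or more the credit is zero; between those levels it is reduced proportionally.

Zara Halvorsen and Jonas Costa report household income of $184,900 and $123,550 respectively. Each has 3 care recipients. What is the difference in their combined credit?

Zara ($184,900): Caregiver Credit: base = 3 × $875 = $2,625. 18% of the $13,500 excess over $171,400 is $2,430; credit = $2,625 − $2,430 = $195. Property Tax Rebate: $184,900 is at or below the $272,400 threshold, so the full $5,920 applies. total $195 + $5,920 = $6,115
Jonas ($123,550): Caregiver Credit: base = 3 × $875 = $2,625. $123,550 is at or below the $171,400 threshold, so the full $2,625 applies. Property Tax Rebate: $123,550 is at or below the $272,400 threshold, so the full $5,920 applies. total $2,625 + $5,920 = $8,545
Difference: |$6,115 − $8,545| = $2,430.

$2,430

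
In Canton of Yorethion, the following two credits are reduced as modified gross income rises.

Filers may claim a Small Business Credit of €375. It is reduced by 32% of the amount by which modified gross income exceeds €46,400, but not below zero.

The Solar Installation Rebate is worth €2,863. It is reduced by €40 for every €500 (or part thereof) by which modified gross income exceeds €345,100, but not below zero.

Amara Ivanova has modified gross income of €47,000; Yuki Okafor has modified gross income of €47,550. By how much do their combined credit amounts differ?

€176

Amara (€47,000): Small Business Credit: 32% of the €600 excess over €46,400 is €192; credit = €375 − €192 = €183. Solar Installation Rebate: €47,000 is at or below the €345,100 threshold, so the full €2,863 applies. total €183 + €2,863 = €3,046
Yuki (€47,550): Small Business Credit: 32% of the €1,150 excess over €46,400 is €368; credit = €375 − €368 = €7. Solar Installation Rebate: €47,550 is at or below the €345,100 threshold, so the full €2,863 applies. total €7 + €2,863 = €2,870
Difference: |€3,046 − €2,870| = €176.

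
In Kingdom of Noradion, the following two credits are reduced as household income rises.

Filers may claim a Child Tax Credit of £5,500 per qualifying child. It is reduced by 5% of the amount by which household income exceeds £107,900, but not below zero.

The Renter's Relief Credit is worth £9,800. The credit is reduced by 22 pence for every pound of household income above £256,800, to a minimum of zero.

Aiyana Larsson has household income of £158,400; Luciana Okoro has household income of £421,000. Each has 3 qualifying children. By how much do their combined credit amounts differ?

£22,930

Aiyana (£158,400): Child Tax Credit: base = 3 × £5,500 = £16,500. 5% of the £50,500 excess over £107,900 is £2,525; credit = £16,500 − £2,525 = £13,975. Renter's Relief Credit: £158,400 is at or below the £256,800 threshold, so the full £9,800 applies. total £13,975 + £9,800 = £23,775
Luciana (£421,000): Child Tax Credit: base = 3 × £5,500 = £16,500. 5% of the £313,100 excess over £107,900 is £15,655; credit = £16,500 − £15,655 = £845. Renter's Relief Credit: 22% of the £164,200 excess over £256,800 is £36,124 ≥ base, so the credit is £0. total £845 + £0 = £845
Difference: |£23,775 − £845| = £22,930.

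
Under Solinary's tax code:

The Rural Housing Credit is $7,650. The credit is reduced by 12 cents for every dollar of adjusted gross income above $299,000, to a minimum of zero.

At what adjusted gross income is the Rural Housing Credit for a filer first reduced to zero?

The credit falls by 12% of each dollar above $299,000, so it reaches zero when the excess is $7,650 / 12% = $63,750: income = $299,000 + $63,750 = $362,750.

$362,750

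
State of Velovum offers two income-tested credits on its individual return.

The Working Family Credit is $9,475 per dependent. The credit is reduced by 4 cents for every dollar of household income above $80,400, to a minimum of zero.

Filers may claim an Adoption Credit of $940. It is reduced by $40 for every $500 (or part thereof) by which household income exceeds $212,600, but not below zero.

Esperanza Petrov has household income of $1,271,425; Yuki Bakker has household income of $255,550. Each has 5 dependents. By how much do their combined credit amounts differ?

Esperanza ($1,271,425): Working Family Credit: base = 5 × $9,475 = $47,375. 4% of the $1,191,025 excess over $80,400 is $47,641 ≥ base, so the credit is $0. Adoption Credit: income exceeds $212,600 by $1,058,825 → 2118 increments × $40 = $84,720 ≥ base, so the credit is $0. total $0 + $0 = $0
Yuki ($255,550): Working Family Credit: base = 5 × $9,475 = $47,375. 4% of the $175,150 excess over $80,400 is $7,006; credit = $47,375 − $7,006 = $40,369. Adoption Credit: income exceeds $212,600 by $42,950 → 86 increments × $40 = $3,440 ≥ base, so the credit is $0. total $40,369 + $0 = $40,369
Difference: |$0 − $40,369| = $40,369.

$40,369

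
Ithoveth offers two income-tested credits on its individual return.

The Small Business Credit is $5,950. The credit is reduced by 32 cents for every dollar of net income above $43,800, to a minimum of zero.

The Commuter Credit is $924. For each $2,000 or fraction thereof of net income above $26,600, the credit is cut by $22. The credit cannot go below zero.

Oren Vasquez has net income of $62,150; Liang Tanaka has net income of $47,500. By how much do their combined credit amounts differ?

Oren ($62,150): Small Business Credit: 32% of the $18,350 excess over $43,800 is $5,872; credit = $5,950 − $5,872 = $78. Commuter Credit: income exceeds $26,600 by $35,550, which is 18 full-or-partial $2,000 increments; reduction = 18 × $22 = $396, leaving $528. total $78 + $528 = $606
Liang ($47,500): Small Business Credit: 32% of the $3,700 excess over $43,800 is $1,184; credit = $5,950 − $1,184 = $4,766. Commuter Credit: income exceeds $26,600 by $20,900, which is 11 full-or-partial $2,000 increments; reduction = 11 × $22 = $242, leaving $682. total $4,766 + $682 = $5,448
Difference: |$606 − $5,448| = $4,842.

$4,842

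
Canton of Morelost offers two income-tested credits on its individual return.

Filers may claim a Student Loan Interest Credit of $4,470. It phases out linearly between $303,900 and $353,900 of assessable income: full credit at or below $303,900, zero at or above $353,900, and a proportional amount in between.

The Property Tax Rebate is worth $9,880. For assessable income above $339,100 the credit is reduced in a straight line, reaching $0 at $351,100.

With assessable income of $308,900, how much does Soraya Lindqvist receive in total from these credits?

$13,903

Student Loan Interest Credit: $308,900 is $5,000 into a $50,000 phase-out range, leaving 45,000/50,000 of the credit: $4,470 × 45,000/50,000 = $4,023.
Property Tax Rebate: $308,900 is at or below the $339,100 threshold, so the full $9,880 applies.
Total: $4,023 + $9,880 = $13,903.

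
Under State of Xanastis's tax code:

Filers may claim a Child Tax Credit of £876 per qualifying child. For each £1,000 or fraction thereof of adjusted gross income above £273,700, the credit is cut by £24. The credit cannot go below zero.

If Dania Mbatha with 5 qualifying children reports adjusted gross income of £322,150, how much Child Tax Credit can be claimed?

£3,204

Child Tax Credit: base = 5 × £876 = £4,380. income exceeds £273,700 by £48,450, which is 49 full-or-partial £1,000 increments; reduction = 49 × £24 = £1,176, leaving £3,204.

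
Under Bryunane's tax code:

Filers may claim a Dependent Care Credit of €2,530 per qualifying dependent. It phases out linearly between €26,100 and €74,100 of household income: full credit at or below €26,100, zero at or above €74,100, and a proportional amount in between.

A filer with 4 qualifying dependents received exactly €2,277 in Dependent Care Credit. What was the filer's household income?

€63,300

Full credit = 4 × €2,530 = €10,120.
€2,277 is 2,277/10,120 of the full €10,120, so 7,843/10,120 of the €48,000 range has been used: income = €26,100 + €48,000 × 7,843/10,120 = €63,300.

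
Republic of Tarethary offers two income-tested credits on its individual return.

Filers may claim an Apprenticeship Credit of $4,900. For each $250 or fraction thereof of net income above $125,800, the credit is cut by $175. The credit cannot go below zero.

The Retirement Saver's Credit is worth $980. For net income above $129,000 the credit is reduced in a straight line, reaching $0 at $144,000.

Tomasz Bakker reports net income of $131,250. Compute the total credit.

$1,883

Apprenticeship Credit: income exceeds $125,800 by $5,450, which is 22 full-or-partial $250 increments; reduction = 22 × $175 = $3,850, leaving $1,050.
Retirement Saver's Credit: $131,250 is $2,250 into a $15,000 phase-out range, leaving 12,750/15,000 of the credit: $980 × 12,750/15,000 = $833.
Total: $1,050 + $833 = $1,883.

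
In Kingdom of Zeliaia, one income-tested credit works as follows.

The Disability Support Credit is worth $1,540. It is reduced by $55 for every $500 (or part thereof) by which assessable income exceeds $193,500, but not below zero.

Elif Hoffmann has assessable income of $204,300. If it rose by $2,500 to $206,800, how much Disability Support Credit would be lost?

$275

At $204,300 — income exceeds $193,500 by $10,800, which is 22 full-or-partial $500 increments; reduction = 22 × $55 = $1,210, leaving $330.
At $206,800 — income exceeds $193,500 by $13,300, which is 27 full-or-partial $500 increments; reduction = 27 × $55 = $1,485, leaving $55.
Lost: $330 − $55 = $275.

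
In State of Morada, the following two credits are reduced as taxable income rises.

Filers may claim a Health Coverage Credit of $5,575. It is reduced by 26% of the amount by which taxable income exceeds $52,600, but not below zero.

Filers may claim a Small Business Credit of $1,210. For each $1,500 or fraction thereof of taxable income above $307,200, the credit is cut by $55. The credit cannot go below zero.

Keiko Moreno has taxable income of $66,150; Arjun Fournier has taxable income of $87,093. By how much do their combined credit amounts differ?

$2,052

Keiko ($66,150): Health Coverage Credit: 26% of the $13,550 excess over $52,600 is $3,523; credit = $5,575 − $3,523 = $2,052. Small Business Credit: $66,150 is at or below the $307,200 threshold, so the full $1,210 applies. total $2,052 + $1,210 = $3,262
Arjun ($87,093): Health Coverage Credit: 26% of the $34,493 excess over $52,600 is $8,968.18 ≥ base, so the credit is $0. Small Business Credit: $87,093 is at or below the $307,200 threshold, so the full $1,210 applies. total $0 + $1,210 = $1,210
Difference: |$3,262 − $1,210| = $2,052.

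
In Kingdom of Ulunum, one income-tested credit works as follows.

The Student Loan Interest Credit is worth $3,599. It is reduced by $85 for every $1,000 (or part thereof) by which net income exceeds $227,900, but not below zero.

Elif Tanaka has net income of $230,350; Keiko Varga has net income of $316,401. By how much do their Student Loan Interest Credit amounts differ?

Elif ($230,350): Student Loan Interest Credit: income exceeds $227,900 by $2,450, which is 3 full-or-partial $1,000 increments; reduction = 3 × $85 = $255, leaving $3,344.
Keiko ($316,401): Student Loan Interest Credit: income exceeds $227,900 by $88,501 → 89 increments × $85 = $7,565 ≥ base, so the credit is $0.
Difference: |$3,344 − $0| = $3,344.

$3,344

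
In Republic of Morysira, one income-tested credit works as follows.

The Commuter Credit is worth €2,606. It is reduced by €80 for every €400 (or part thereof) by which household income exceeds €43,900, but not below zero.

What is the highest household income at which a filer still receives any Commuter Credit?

After 32 increments the reduction is 32 × €80 = €2,560, leaving €46; one more increment wipes it out. Increment 32 ends at excess 32 × €400 = €12,800, so the highest qualifying income is €43,900 + €12,800 = €56,700.

€56,700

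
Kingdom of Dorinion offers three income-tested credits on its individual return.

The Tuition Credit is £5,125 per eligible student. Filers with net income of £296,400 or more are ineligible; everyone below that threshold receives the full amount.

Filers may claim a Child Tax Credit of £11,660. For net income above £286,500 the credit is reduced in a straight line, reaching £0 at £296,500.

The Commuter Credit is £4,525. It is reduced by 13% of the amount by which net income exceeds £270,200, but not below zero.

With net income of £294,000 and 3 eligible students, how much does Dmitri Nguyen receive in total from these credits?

£19,721

Tuition Credit: base = 3 × £5,125 = £15,375. £294,000 is below the £296,400 cutoff, so the full £15,375 applies.
Child Tax Credit: £294,000 is £7,500 into a £10,000 phase-out range, leaving 2,500/10,000 of the credit: £11,660 × 2,500/10,000 = £2,915.
Commuter Credit: 13% of the £23,800 excess over £270,200 is £3,094; credit = £4,525 − £3,094 = £1,431.
Total: £15,375 + £2,915 + £1,431 = £19,721.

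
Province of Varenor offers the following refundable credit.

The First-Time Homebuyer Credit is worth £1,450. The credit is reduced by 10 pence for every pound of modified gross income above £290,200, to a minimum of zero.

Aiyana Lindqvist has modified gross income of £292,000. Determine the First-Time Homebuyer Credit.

First-Time Homebuyer Credit: 10% of the £1,800 excess over £290,200 is £180; credit = £1,450 − £180 = £1,270.

£1,270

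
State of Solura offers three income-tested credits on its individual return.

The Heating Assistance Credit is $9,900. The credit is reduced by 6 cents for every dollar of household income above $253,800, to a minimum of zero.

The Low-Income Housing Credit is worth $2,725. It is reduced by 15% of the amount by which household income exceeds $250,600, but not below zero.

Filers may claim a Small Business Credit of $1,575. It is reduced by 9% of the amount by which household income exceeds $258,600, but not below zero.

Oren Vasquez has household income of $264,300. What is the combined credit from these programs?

$11,002

Heating Assistance Credit: 6% of the $10,500 excess over $253,800 is $630; credit = $9,900 − $630 = $9,270.
Low-Income Housing Credit: 15% of the $13,700 excess over $250,600 is $2,055; credit = $2,725 − $2,055 = $670.
Small Business Credit: 9% of the $5,700 excess over $258,600 is $513; credit = $1,575 − $513 = $1,062.
Total: $9,270 + $670 + $1,062 = $11,002.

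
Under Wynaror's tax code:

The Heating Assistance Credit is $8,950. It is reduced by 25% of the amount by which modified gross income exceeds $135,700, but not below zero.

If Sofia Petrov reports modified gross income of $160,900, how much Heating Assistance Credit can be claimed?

Heating Assistance Credit: 25% of the $25,200 excess over $135,700 is $6,300; credit = $8,950 − $6,300 = $2,650.

$2,650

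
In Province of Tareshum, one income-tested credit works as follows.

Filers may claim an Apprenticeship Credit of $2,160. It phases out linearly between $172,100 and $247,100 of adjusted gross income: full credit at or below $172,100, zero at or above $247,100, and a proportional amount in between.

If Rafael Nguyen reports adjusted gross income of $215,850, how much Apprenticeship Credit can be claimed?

Apprenticeship Credit: $215,850 is $43,750 into a $75,000 phase-out range, leaving 31,250/75,000 of the credit: $2,160 × 31,250/75,000 = $900.

$900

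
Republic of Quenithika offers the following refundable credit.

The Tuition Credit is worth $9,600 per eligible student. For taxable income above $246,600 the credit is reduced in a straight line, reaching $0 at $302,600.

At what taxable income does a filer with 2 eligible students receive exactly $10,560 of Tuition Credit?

$271,800

Full credit = 2 × $9,600 = $19,200.
$10,560 is 10,560/19,200 of the full $19,200, so 8,640/19,200 of the $56,000 range has been used: income = $246,600 + $56,000 × 8,640/19,200 = $271,800.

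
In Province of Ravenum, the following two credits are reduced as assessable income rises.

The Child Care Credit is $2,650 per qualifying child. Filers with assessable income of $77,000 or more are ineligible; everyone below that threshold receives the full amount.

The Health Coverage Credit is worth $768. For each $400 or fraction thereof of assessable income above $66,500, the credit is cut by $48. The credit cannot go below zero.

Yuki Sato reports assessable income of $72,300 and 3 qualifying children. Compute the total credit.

Child Care Credit: base = 3 × $2,650 = $7,950. $72,300 is below the $77,000 cutoff, so the full $7,950 applies.
Health Coverage Credit: income exceeds $66,500 by $5,800, which is 15 full-or-partial $400 increments; reduction = 15 × $48 = $720, leaving $48.
Total: $7,950 + $48 = $7,998.

$7,998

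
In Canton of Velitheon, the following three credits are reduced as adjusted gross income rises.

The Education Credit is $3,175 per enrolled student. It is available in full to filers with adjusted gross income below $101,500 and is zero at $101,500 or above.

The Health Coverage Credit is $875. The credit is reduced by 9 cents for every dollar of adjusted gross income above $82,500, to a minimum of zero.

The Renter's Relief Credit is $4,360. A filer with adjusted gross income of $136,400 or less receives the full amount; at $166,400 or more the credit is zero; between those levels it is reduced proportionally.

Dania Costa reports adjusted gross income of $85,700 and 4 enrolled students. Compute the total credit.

Education Credit: base = 4 × $3,175 = $12,700. $85,700 is below the $101,500 cutoff, so the full $12,700 applies.
Health Coverage Credit: 9% of the $3,200 excess over $82,500 is $288; credit = $875 − $288 = $587.
Renter's Relief Credit: $85,700 is at or below the $136,400 threshold, so the full $4,360 applies.
Total: $12,700 + $587 + $4,360 = $17,647.

$17,647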